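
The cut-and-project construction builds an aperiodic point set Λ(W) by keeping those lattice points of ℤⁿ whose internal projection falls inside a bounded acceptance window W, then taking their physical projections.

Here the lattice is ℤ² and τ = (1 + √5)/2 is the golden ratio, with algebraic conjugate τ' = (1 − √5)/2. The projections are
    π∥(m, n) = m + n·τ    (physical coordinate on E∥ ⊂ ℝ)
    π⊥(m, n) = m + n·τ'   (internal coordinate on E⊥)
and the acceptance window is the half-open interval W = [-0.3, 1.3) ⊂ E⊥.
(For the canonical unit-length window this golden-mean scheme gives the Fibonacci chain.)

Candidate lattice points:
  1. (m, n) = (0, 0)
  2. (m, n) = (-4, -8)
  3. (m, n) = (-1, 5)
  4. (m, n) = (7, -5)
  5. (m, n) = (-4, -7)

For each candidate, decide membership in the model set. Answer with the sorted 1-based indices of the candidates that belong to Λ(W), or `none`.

1, 2, 5

τ' = (1−√5)/2 ≈ -0.618034.
[1] lift (0,0): star map gives 0.000000; window check -0.3 ≤ 0.000000 < 1.3 is true → IN Λ
[2] lift (-4,-8): star map gives 0.944272; window check -0.3 ≤ 0.944272 < 1.3 is true → IN Λ
[3] lift (-1,5): star map gives -4.090170; window check -0.3 ≤ -4.090170 < 1.3 is false → out
[4] lift (7,-5): star map gives 10.090170; window check -0.3 ≤ 10.090170 < 1.3 is false → out
[5] lift (-4,-7): star map gives 0.326238; window check -0.3 ≤ 0.326238 < 1.3 is true → IN Λ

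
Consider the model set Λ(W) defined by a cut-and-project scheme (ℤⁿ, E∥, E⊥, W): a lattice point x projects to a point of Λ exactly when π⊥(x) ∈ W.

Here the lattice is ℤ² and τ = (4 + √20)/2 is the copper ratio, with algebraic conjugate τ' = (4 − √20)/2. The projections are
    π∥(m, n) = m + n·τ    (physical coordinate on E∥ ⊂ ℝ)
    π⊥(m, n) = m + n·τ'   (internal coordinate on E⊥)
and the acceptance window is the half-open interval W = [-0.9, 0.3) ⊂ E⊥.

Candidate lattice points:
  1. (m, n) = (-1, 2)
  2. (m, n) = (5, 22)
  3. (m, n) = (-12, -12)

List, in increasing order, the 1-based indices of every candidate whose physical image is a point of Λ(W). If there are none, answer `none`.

2

Compute τ' = (4−√20)/2 = -0.2361, so π⊥(m,n) = m -0.2361·n.
#1 (-1,2): internal coord -1 + (2)·τ' = -1.4721; -1.4721 ∉ [-0.9, 0.3) → out
#2 (5,22): internal coord 5 + (22)·τ' = -0.1935; -0.1935 ∈ [-0.9, 0.3) → IN Λ
#3 (-12,-12): internal coord -12 + (-12)·τ' = -9.1672; -9.1672 ∉ [-0.9, 0.3) → out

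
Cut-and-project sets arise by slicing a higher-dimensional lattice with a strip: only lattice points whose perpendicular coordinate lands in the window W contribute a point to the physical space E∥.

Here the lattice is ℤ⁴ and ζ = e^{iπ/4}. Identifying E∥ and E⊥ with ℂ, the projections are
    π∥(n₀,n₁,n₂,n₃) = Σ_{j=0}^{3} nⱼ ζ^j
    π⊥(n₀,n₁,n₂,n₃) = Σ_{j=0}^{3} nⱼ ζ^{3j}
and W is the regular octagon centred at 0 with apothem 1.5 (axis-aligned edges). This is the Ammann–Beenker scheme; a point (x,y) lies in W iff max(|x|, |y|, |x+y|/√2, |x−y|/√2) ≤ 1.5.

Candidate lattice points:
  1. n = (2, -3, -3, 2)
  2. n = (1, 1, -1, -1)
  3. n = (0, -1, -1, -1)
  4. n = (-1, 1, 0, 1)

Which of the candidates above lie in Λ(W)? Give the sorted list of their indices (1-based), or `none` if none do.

π⊥(n) = n₀ + n₁ζ³ + n₂ζ⁶ + n₃ζ⁹ where ζ = e^{iπ/4}.
candidate 1: n = (2, -3, -3, 2) → π⊥ ≈ (+5.535534, +2.292893); max(|x|,|y|,|x±y|/√2) = 5.535534 > 1.5 ⇒ ∉ W
candidate 2: n = (1, 1, -1, -1) → π⊥ ≈ (-0.414214, +1.000000); max(|x|,|y|,|x±y|/√2) = 1.000000 ≤ 1.5 ⇒ ∈ W
candidate 3: n = (0, -1, -1, -1) → π⊥ ≈ (+0.000000, -0.414214); max(|x|,|y|,|x±y|/√2) = 0.414214 ≤ 1.5 ⇒ ∈ W
candidate 4: n = (-1, 1, 0, 1) → π⊥ ≈ (-1.000000, +1.414214); max(|x|,|y|,|x±y|/√2) = 1.707107 > 1.5 ⇒ ∉ W

2, 3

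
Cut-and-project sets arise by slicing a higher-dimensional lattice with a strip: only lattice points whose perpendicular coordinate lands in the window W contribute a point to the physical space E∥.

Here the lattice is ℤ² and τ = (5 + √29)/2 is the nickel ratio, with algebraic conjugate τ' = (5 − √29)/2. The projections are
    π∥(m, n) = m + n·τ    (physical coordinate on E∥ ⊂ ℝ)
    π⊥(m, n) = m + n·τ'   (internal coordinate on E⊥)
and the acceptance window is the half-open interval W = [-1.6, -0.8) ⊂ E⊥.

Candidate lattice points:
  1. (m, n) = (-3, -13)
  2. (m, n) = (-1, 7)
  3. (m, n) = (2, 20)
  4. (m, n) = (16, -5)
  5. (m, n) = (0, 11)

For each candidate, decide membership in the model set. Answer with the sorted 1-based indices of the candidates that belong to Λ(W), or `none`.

none

τ' = (5−√29)/2 ≈ -0.1926.
candidate 1: (m,n)=(-3,-13) → π∥ = -3-13·τ ≈ -70.5036, π⊥ = -3-13·τ' ≈ -0.4964 ∉ [-1.6, -0.8) ⇒ out
candidate 2: (m,n)=(-1,7) → π∥ = -1+7·τ ≈ 35.3481, π⊥ = -1+7·τ' ≈ -2.3481 ∉ [-1.6, -0.8) ⇒ out
candidate 3: (m,n)=(2,20) → π∥ = 2+20·τ ≈ 105.8516, π⊥ = 2+20·τ' ≈ -1.8516 ∉ [-1.6, -0.8) ⇒ out
candidate 4: (m,n)=(16,-5) → π∥ = 16-5·τ ≈ -9.9629, π⊥ = 16-5·τ' ≈ 16.9629 ∉ [-1.6, -0.8) ⇒ out
candidate 5: (m,n)=(0,11) → π∥ = 0+11·τ ≈ 57.1184, π⊥ = 0+11·τ' ≈ -2.1184 ∉ [-1.6, -0.8) ⇒ out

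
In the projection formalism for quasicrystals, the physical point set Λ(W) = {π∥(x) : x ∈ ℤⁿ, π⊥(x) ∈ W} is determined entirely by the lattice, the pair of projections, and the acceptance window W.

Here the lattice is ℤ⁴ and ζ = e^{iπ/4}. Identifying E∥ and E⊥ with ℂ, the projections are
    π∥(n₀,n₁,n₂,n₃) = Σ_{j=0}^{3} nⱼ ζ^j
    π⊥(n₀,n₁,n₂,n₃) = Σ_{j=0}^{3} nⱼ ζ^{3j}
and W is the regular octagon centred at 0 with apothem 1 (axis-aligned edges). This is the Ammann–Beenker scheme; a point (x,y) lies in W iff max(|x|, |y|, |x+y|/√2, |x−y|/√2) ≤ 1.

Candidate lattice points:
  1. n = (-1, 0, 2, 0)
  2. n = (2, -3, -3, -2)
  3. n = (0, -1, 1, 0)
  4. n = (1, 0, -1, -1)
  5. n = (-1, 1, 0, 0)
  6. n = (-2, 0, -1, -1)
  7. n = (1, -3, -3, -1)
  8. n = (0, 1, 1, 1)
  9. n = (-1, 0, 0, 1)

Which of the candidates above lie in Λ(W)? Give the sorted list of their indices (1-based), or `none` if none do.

π⊥(n) = n₀ + n₁ζ³ + n₂ζ⁶ + n₃ζ⁹ where ζ = e^{iπ/4}.
candidate 1: n = (-1, 0, 2, 0) → π⊥ ≈ (-1.000000, -2.000000); max(|x|,|y|,|x±y|/√2) = 2.121320 > 1 ⇒ ∉ W
candidate 2: n = (2, -3, -3, -2) → π⊥ ≈ (+2.707107, -0.535534); max(|x|,|y|,|x±y|/√2) = 2.707107 > 1 ⇒ ∉ W
candidate 3: n = (0, -1, 1, 0) → π⊥ ≈ (+0.707107, -1.707107); max(|x|,|y|,|x±y|/√2) = 1.707107 > 1 ⇒ ∉ W
candidate 4: n = (1, 0, -1, -1) → π⊥ ≈ (+0.292893, +0.292893); max(|x|,|y|,|x±y|/√2) = 0.414214 ≤ 1 ⇒ ∈ W
candidate 5: n = (-1, 1, 0, 0) → π⊥ ≈ (-1.707107, +0.707107); max(|x|,|y|,|x±y|/√2) = 1.707107 > 1 ⇒ ∉ W
candidate 6: n = (-2, 0, -1, -1) → π⊥ ≈ (-2.707107, +0.292893); max(|x|,|y|,|x±y|/√2) = 2.707107 > 1 ⇒ ∉ W
candidate 7: n = (1, -3, -3, -1) → π⊥ ≈ (+2.414214, +0.171573); max(|x|,|y|,|x±y|/√2) = 2.414214 > 1 ⇒ ∉ W
candidate 8: n = (0, 1, 1, 1) → π⊥ ≈ (+0.000000, +0.414214); max(|x|,|y|,|x±y|/√2) = 0.414214 ≤ 1 ⇒ ∈ W
candidate 9: n = (-1, 0, 0, 1) → π⊥ ≈ (-0.292893, +0.707107); max(|x|,|y|,|x±y|/√2) = 0.707107 ≤ 1 ⇒ ∈ W

4, 8, 9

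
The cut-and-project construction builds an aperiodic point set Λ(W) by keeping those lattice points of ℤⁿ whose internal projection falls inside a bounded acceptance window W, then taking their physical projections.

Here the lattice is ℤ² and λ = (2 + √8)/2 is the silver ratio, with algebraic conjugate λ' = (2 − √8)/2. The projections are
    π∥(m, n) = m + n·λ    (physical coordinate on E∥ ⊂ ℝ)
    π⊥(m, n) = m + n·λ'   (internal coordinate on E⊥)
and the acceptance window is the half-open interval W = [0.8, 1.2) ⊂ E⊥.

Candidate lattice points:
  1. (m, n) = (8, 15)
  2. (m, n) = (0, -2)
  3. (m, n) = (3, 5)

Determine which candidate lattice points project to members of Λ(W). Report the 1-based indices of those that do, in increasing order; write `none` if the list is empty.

2, 3

λ' = (2−√8)/2 ≈ -0.41421.
candidate 1: (m,n)=(8,15) → π∥ = 8+15·λ ≈ 44.21320, π⊥ = 8+15·λ' ≈ 1.78680 ∉ [0.8, 1.2) ⇒ out
candidate 2: (m,n)=(0,-2) → π∥ = 0-2·λ ≈ -4.82843, π⊥ = 0-2·λ' ≈ 0.82843 ∈ [0.8, 1.2) ⇒ IN Λ
candidate 3: (m,n)=(3,5) → π∥ = 3+5·λ ≈ 15.07107, π⊥ = 3+5·λ' ≈ 0.92893 ∈ [0.8, 1.2) ⇒ IN Λ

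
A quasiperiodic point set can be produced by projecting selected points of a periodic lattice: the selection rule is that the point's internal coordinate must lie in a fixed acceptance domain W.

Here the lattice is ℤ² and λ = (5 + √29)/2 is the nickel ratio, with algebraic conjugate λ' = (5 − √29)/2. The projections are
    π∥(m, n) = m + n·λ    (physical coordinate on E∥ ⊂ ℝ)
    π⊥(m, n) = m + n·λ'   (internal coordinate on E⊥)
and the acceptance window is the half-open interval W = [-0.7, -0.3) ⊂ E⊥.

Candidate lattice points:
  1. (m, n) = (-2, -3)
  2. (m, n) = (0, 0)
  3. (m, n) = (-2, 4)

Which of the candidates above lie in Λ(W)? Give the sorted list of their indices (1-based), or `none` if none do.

none

λ' = (5−√29)/2 ≈ -0.19258.
[1] lift (-2,-3): star map gives -1.42225; window check -0.7 ≤ -1.42225 < -0.3 is false → out
[2] lift (0,0): star map gives 0.00000; window check -0.7 ≤ 0.00000 < -0.3 is false → out
[3] lift (-2,4): star map gives -2.77033; window check -0.7 ≤ -2.77033 < -0.3 is false → out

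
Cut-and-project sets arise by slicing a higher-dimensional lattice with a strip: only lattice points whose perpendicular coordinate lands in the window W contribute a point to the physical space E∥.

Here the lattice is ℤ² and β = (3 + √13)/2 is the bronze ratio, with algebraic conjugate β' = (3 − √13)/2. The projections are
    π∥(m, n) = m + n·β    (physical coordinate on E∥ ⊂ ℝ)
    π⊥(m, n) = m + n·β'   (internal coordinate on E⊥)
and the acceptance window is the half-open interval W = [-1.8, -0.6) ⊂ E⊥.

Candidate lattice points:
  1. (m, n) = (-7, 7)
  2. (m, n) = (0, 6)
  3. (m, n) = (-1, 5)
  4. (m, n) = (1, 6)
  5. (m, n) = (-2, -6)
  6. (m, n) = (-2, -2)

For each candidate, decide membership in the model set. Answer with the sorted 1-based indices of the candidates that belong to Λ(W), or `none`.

4, 6

Numerically β ≈ 3.3028 and β' = −1/β ≈ -0.3028.
#1 (-7,7): internal coord -7 + (7)·β' = -9.1194; -9.1194 ∉ [-1.8, -0.6) → out
#2 (0,6): internal coord 0 + (6)·β' = -1.8167; -1.8167 ∉ [-1.8, -0.6) → out
#3 (-1,5): internal coord -1 + (5)·β' = -2.5139; -2.5139 ∉ [-1.8, -0.6) → out
#4 (1,6): internal coord 1 + (6)·β' = -0.8167; -0.8167 ∈ [-1.8, -0.6) → IN Λ
#5 (-2,-6): internal coord -2 + (-6)·β' = -0.1833; -0.1833 ∉ [-1.8, -0.6) → out
#6 (-2,-2): internal coord -2 + (-2)·β' = -1.3944; -1.3944 ∈ [-1.8, -0.6) → IN Λ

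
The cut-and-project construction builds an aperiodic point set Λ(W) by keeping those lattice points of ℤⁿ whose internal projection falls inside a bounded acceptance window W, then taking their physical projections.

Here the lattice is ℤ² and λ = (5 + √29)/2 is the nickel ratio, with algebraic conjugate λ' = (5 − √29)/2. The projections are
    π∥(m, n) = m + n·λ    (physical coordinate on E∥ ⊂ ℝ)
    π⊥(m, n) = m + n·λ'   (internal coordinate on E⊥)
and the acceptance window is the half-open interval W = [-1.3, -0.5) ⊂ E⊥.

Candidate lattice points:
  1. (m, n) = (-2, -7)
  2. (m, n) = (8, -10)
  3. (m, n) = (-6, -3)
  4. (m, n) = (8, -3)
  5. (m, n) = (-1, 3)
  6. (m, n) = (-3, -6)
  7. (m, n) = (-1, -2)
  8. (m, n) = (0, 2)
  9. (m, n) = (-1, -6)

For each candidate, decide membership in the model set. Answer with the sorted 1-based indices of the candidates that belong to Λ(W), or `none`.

Compute λ' = (5−√29)/2 = -0.19258, so π⊥(m,n) = m -0.19258·n.
candidate 1: (m,n)=(-2,-7) → π∥ = -2-7·λ ≈ -38.34808, π⊥ = -2-7·λ' ≈ -0.65192 ∈ [-1.3, -0.5) ⇒ IN Λ
candidate 2: (m,n)=(8,-10) → π∥ = 8-10·λ ≈ -43.92582, π⊥ = 8-10·λ' ≈ 9.92582 ∉ [-1.3, -0.5) ⇒ out
candidate 3: (m,n)=(-6,-3) → π∥ = -6-3·λ ≈ -21.57775, π⊥ = -6-3·λ' ≈ -5.42225 ∉ [-1.3, -0.5) ⇒ out
candidate 4: (m,n)=(8,-3) → π∥ = 8-3·λ ≈ -7.57775, π⊥ = 8-3·λ' ≈ 8.57775 ∉ [-1.3, -0.5) ⇒ out
candidate 5: (m,n)=(-1,3) → π∥ = -1+3·λ ≈ 14.57775, π⊥ = -1+3·λ' ≈ -1.57775 ∉ [-1.3, -0.5) ⇒ out
candidate 6: (m,n)=(-3,-6) → π∥ = -3-6·λ ≈ -34.15549, π⊥ = -3-6·λ' ≈ -1.84451 ∉ [-1.3, -0.5) ⇒ out
candidate 7: (m,n)=(-1,-2) → π∥ = -1-2·λ ≈ -11.38516, π⊥ = -1-2·λ' ≈ -0.61484 ∈ [-1.3, -0.5) ⇒ IN Λ
candidate 8: (m,n)=(0,2) → π∥ = 0+2·λ ≈ 10.38516, π⊥ = 0+2·λ' ≈ -0.38516 ∉ [-1.3, -0.5) ⇒ out
candidate 9: (m,n)=(-1,-6) → π∥ = -1-6·λ ≈ -32.15549, π⊥ = -1-6·λ' ≈ 0.15549 ∉ [-1.3, -0.5) ⇒ out

1, 7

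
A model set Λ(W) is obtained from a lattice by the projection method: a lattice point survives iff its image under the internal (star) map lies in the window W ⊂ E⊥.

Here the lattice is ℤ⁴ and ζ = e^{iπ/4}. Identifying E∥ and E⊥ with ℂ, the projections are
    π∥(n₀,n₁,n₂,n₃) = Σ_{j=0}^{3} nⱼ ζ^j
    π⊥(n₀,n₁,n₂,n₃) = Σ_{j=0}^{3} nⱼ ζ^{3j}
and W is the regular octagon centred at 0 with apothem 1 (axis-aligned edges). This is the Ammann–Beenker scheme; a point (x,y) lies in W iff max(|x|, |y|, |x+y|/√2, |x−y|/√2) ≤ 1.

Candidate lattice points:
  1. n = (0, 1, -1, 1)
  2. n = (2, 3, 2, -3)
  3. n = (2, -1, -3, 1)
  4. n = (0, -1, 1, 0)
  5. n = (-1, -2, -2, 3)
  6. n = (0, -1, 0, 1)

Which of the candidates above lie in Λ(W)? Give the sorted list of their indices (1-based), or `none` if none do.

none

π⊥(n) = n₀ + n₁ζ³ + n₂ζ⁶ + n₃ζ⁹ where ζ = e^{iπ/4}.
candidate 1: n = (0, 1, -1, 1) → π⊥ ≈ (+0.000000, +2.414214); max(|x|,|y|,|x±y|/√2) = 2.414214 > 1 ⇒ ∉ W
candidate 2: n = (2, 3, 2, -3) → π⊥ ≈ (-2.242641, -2.000000); max(|x|,|y|,|x±y|/√2) = 3.000000 > 1 ⇒ ∉ W
candidate 3: n = (2, -1, -3, 1) → π⊥ ≈ (+3.414214, +3.000000); max(|x|,|y|,|x±y|/√2) = 4.535534 > 1 ⇒ ∉ W
candidate 4: n = (0, -1, 1, 0) → π⊥ ≈ (+0.707107, -1.707107); max(|x|,|y|,|x±y|/√2) = 1.707107 > 1 ⇒ ∉ W
candidate 5: n = (-1, -2, -2, 3) → π⊥ ≈ (+2.535534, +2.707107); max(|x|,|y|,|x±y|/√2) = 3.707107 > 1 ⇒ ∉ W
candidate 6: n = (0, -1, 0, 1) → π⊥ ≈ (+1.414214, +0.000000); max(|x|,|y|,|x±y|/√2) = 1.414214 > 1 ⇒ ∉ W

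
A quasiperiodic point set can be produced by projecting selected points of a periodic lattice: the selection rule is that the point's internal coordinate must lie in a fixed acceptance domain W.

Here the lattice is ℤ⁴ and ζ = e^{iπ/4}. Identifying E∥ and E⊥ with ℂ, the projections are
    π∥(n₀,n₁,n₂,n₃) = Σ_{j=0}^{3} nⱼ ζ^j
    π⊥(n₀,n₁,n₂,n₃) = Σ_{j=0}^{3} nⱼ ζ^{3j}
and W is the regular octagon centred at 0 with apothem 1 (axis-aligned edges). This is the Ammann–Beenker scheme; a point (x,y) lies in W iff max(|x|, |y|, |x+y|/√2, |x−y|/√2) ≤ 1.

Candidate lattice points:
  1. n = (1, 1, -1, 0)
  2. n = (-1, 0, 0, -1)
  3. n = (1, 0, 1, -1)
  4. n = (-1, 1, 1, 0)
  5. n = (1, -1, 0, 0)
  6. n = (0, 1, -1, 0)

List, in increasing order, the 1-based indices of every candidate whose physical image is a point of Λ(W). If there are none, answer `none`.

With ζ = e^{iπ/4} the internal vectors are ζ^0,ζ^3,ζ^6,ζ^9.
#1 (1, 1, -1, 0): internal (0.292893, 1.707107); octagon support 1.707107 vs apothem 1 → ∉ W
#2 (-1, 0, 0, -1): internal (-1.707107, -0.707107); octagon support 1.707107 vs apothem 1 → ∉ W
#3 (1, 0, 1, -1): internal (0.292893, -1.707107); octagon support 1.707107 vs apothem 1 → ∉ W
#4 (-1, 1, 1, 0): internal (-1.707107, -0.292893); octagon support 1.707107 vs apothem 1 → ∉ W
#5 (1, -1, 0, 0): internal (1.707107, -0.707107); octagon support 1.707107 vs apothem 1 → ∉ W
#6 (0, 1, -1, 0): internal (-0.707107, 1.707107); octagon support 1.707107 vs apothem 1 → ∉ W

none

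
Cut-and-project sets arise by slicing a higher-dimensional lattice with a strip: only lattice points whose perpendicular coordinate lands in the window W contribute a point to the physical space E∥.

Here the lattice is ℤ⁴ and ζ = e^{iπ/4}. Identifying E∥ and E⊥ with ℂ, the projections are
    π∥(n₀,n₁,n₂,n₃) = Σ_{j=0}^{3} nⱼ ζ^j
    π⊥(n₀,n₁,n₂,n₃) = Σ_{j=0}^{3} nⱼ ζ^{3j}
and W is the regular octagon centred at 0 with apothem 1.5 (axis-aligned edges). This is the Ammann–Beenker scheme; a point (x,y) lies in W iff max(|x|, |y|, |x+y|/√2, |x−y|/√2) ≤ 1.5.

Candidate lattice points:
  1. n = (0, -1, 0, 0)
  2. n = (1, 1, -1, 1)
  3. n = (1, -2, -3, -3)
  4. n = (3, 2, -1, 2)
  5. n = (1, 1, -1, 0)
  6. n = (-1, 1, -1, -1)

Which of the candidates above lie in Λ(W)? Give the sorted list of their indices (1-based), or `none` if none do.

With ζ = e^{iπ/4} the internal vectors are ζ^0,ζ^3,ζ^6,ζ^9.
#1 (0, -1, 0, 0): internal (0.707107, -0.707107); octagon support 1.000000 vs apothem 1.5 → ∈ W
#2 (1, 1, -1, 1): internal (1.000000, 2.414214); octagon support 2.414214 vs apothem 1.5 → ∉ W
#3 (1, -2, -3, -3): internal (0.292893, -0.535534); octagon support 0.585786 vs apothem 1.5 → ∈ W
#4 (3, 2, -1, 2): internal (3.000000, 3.828427); octagon support 4.828427 vs apothem 1.5 → ∉ W
#5 (1, 1, -1, 0): internal (0.292893, 1.707107); octagon support 1.707107 vs apothem 1.5 → ∉ W
#6 (-1, 1, -1, -1): internal (-2.414214, 1.000000); octagon support 2.414214 vs apothem 1.5 → ∉ W

1, 3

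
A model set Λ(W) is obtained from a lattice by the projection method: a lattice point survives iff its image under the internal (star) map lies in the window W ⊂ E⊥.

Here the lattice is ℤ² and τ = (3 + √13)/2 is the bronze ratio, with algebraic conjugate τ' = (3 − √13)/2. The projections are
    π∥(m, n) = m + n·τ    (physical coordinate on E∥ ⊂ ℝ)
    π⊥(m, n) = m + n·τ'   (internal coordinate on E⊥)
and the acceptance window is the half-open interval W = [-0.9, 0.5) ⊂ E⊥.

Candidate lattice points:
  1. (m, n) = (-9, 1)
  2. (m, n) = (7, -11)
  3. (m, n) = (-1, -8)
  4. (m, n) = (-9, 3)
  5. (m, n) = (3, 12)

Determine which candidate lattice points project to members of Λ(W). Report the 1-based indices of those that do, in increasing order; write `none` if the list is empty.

5

Compute τ' = (3−√13)/2 = -0.302776, so π⊥(m,n) = m -0.302776·n.
#1 (-9,1): internal coord -9 + (1)·τ' = -9.302776; -9.302776 ∉ [-0.9, 0.5) → out
#2 (7,-11): internal coord 7 + (-11)·τ' = +10.330532; +10.330532 ∉ [-0.9, 0.5) → out
#3 (-1,-8): internal coord -1 + (-8)·τ' = +1.422205; +1.422205 ∉ [-0.9, 0.5) → out
#4 (-9,3): internal coord -9 + (3)·τ' = -9.908327; -9.908327 ∉ [-0.9, 0.5) → out
#5 (3,12): internal coord 3 + (12)·τ' = -0.633308; -0.633308 ∈ [-0.9, 0.5) → IN Λ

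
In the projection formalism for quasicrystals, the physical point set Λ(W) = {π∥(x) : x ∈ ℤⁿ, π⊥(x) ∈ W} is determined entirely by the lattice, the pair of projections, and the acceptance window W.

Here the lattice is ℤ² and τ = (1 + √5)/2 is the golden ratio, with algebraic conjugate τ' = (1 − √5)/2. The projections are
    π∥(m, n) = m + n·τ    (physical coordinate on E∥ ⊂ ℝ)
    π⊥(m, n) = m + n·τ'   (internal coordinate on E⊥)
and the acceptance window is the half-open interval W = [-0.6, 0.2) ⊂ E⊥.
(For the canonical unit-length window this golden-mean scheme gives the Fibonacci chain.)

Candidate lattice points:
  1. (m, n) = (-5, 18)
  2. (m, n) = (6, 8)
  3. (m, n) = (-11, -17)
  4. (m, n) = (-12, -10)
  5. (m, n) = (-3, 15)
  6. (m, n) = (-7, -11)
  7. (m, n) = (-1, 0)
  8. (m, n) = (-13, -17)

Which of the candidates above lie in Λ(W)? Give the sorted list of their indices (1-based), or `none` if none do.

τ' = (1−√5)/2 ≈ -0.618034.
candidate 1: (m,n)=(-5,18) → π∥ = -5+18·τ ≈ 24.124612, π⊥ = -5+18·τ' ≈ -16.124612 ∉ [-0.6, 0.2) ⇒ out
candidate 2: (m,n)=(6,8) → π∥ = 6+8·τ ≈ 18.944272, π⊥ = 6+8·τ' ≈ 1.055728 ∉ [-0.6, 0.2) ⇒ out
candidate 3: (m,n)=(-11,-17) → π∥ = -11-17·τ ≈ -38.506578, π⊥ = -11-17·τ' ≈ -0.493422 ∈ [-0.6, 0.2) ⇒ IN Λ
candidate 4: (m,n)=(-12,-10) → π∥ = -12-10·τ ≈ -28.180340, π⊥ = -12-10·τ' ≈ -5.819660 ∉ [-0.6, 0.2) ⇒ out
candidate 5: (m,n)=(-3,15) → π∥ = -3+15·τ ≈ 21.270510, π⊥ = -3+15·τ' ≈ -12.270510 ∉ [-0.6, 0.2) ⇒ out
candidate 6: (m,n)=(-7,-11) → π∥ = -7-11·τ ≈ -24.798374, π⊥ = -7-11·τ' ≈ -0.201626 ∈ [-0.6, 0.2) ⇒ IN Λ
candidate 7: (m,n)=(-1,0) → π∥ = -1+0·τ ≈ -1.000000, π⊥ = -1+0·τ' ≈ -1.000000 ∉ [-0.6, 0.2) ⇒ out
candidate 8: (m,n)=(-13,-17) → π∥ = -13-17·τ ≈ -40.506578, π⊥ = -13-17·τ' ≈ -2.493422 ∉ [-0.6, 0.2) ⇒ out

3, 6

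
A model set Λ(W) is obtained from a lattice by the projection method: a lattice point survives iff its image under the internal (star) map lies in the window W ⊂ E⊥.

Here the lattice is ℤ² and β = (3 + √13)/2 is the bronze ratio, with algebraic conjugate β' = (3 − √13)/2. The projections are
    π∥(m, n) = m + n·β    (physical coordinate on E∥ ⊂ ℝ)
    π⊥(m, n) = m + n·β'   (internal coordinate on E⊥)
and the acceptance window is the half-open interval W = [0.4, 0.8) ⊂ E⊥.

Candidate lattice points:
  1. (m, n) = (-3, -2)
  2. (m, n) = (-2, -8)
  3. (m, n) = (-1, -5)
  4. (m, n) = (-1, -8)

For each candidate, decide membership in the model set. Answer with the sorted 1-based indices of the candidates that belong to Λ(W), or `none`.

Numerically β ≈ 3.3028 and β' = −1/β ≈ -0.3028.
candidate 1: (m,n)=(-3,-2) → π∥ = -3-2·β ≈ -9.6056, π⊥ = -3-2·β' ≈ -2.3944 ∉ [0.4, 0.8) ⇒ out
candidate 2: (m,n)=(-2,-8) → π∥ = -2-8·β ≈ -28.4222, π⊥ = -2-8·β' ≈ 0.4222 ∈ [0.4, 0.8) ⇒ IN Λ
candidate 3: (m,n)=(-1,-5) → π∥ = -1-5·β ≈ -17.5139, π⊥ = -1-5·β' ≈ 0.5139 ∈ [0.4, 0.8) ⇒ IN Λ
candidate 4: (m,n)=(-1,-8) → π∥ = -1-8·β ≈ -27.4222, π⊥ = -1-8·β' ≈ 1.4222 ∉ [0.4, 0.8) ⇒ out

2, 3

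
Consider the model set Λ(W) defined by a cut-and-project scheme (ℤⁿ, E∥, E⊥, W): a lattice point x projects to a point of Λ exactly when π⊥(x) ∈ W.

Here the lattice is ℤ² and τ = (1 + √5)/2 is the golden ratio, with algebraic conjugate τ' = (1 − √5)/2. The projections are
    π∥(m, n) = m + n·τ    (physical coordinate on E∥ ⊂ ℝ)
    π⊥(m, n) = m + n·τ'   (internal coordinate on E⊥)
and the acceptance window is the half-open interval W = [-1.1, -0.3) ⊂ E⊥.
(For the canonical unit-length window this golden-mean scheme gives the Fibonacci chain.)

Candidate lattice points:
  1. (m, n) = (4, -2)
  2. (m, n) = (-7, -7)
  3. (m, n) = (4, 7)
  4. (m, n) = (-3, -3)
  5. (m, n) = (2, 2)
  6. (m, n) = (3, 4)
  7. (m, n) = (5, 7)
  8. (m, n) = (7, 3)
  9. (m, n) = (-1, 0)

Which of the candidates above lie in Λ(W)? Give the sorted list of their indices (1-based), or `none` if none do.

τ' = (1−√5)/2 ≈ -0.61803.
[1] lift (4,-2): star map gives 5.23607; window check -1.1 ≤ 5.23607 < -0.3 is false → out
[2] lift (-7,-7): star map gives -2.67376; window check -1.1 ≤ -2.67376 < -0.3 is false → out
[3] lift (4,7): star map gives -0.32624; window check -1.1 ≤ -0.32624 < -0.3 is true → IN Λ
[4] lift (-3,-3): star map gives -1.14590; window check -1.1 ≤ -1.14590 < -0.3 is false → out
[5] lift (2,2): star map gives 0.76393; window check -1.1 ≤ 0.76393 < -0.3 is false → out
[6] lift (3,4): star map gives 0.52786; window check -1.1 ≤ 0.52786 < -0.3 is false → out
[7] lift (5,7): star map gives 0.67376; window check -1.1 ≤ 0.67376 < -0.3 is false → out
[8] lift (7,3): star map gives 5.14590; window check -1.1 ≤ 5.14590 < -0.3 is false → out
[9] lift (-1,0): star map gives -1.00000; window check -1.1 ≤ -1.00000 < -0.3 is true → IN Λ

3, 9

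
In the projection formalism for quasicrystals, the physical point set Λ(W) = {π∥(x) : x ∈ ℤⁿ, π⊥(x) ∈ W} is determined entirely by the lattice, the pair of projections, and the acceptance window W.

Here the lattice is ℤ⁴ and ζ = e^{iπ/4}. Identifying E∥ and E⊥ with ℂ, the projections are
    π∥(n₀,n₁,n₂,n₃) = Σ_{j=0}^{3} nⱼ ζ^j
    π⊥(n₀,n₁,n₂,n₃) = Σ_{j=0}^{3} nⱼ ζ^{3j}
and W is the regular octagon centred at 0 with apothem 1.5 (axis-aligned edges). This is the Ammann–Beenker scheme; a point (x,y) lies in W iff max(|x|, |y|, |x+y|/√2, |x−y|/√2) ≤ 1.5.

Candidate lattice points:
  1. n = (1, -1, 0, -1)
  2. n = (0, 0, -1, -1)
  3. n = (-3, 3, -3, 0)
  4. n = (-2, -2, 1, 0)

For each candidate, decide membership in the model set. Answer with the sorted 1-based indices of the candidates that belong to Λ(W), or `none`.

Internal map: ζ^{3j} for j=0..3 gives (1,0), (−√2/2,√2/2), (0,−1), (√2/2,√2/2).
#1 (1, -1, 0, -1): internal (1.000000, -1.414214); octagon support 1.707107 vs apothem 1.5 → ∉ W
#2 (0, 0, -1, -1): internal (-0.707107, 0.292893); octagon support 0.707107 vs apothem 1.5 → ∈ W
#3 (-3, 3, -3, 0): internal (-5.121320, 5.121320); octagon support 7.242641 vs apothem 1.5 → ∉ W
#4 (-2, -2, 1, 0): internal (-0.585786, -2.414214); octagon support 2.414214 vs apothem 1.5 → ∉ W

2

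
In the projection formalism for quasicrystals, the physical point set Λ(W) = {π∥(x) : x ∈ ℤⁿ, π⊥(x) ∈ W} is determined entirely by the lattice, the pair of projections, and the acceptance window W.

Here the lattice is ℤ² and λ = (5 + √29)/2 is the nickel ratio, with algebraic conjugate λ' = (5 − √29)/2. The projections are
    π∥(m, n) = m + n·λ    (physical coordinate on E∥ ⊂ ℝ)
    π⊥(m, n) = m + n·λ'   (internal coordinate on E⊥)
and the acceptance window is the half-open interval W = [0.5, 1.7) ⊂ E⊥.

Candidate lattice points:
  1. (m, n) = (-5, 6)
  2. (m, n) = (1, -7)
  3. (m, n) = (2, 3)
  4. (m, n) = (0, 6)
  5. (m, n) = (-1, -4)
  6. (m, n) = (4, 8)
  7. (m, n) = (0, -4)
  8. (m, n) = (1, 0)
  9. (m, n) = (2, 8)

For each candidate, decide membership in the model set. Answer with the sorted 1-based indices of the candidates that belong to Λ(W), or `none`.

3, 7, 8

λ' = (5−√29)/2 ≈ -0.192582.
#1 (-5,6): internal coord -5 + (6)·λ' = -6.155494; -6.155494 ∉ [0.5, 1.7) → out
#2 (1,-7): internal coord 1 + (-7)·λ' = +2.348077; +2.348077 ∉ [0.5, 1.7) → out
#3 (2,3): internal coord 2 + (3)·λ' = +1.422253; +1.422253 ∈ [0.5, 1.7) → IN Λ
#4 (0,6): internal coord 0 + (6)·λ' = -1.155494; -1.155494 ∉ [0.5, 1.7) → out
#5 (-1,-4): internal coord -1 + (-4)·λ' = -0.229670; -0.229670 ∉ [0.5, 1.7) → out
#6 (4,8): internal coord 4 + (8)·λ' = +2.459341; +2.459341 ∉ [0.5, 1.7) → out
#7 (0,-4): internal coord 0 + (-4)·λ' = +0.770330; +0.770330 ∈ [0.5, 1.7) → IN Λ
#8 (1,0): internal coord 1 + (0)·λ' = +1.000000; +1.000000 ∈ [0.5, 1.7) → IN Λ
#9 (2,8): internal coord 2 + (8)·λ' = +0.459341; +0.459341 ∉ [0.5, 1.7) → out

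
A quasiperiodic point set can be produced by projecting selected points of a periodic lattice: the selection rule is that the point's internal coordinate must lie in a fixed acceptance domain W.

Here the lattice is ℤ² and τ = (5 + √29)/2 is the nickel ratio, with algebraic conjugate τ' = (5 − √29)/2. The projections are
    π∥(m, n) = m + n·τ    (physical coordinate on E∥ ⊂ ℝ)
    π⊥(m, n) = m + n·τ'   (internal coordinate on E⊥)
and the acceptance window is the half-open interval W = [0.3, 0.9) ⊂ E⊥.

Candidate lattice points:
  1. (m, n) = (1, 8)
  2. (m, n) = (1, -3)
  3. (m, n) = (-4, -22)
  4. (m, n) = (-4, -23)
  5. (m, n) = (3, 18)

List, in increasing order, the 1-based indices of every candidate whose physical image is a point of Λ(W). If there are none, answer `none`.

Compute τ' = (5−√29)/2 = -0.1926, so π⊥(m,n) = m -0.1926·n.
#1 (1,8): internal coord 1 + (8)·τ' = -0.5407; -0.5407 ∉ [0.3, 0.9) → out
#2 (1,-3): internal coord 1 + (-3)·τ' = +1.5777; +1.5777 ∉ [0.3, 0.9) → out
#3 (-4,-22): internal coord -4 + (-22)·τ' = +0.2368; +0.2368 ∉ [0.3, 0.9) → out
#4 (-4,-23): internal coord -4 + (-23)·τ' = +0.4294; +0.4294 ∈ [0.3, 0.9) → IN Λ
#5 (3,18): internal coord 3 + (18)·τ' = -0.4665; -0.4665 ∉ [0.3, 0.9) → out

4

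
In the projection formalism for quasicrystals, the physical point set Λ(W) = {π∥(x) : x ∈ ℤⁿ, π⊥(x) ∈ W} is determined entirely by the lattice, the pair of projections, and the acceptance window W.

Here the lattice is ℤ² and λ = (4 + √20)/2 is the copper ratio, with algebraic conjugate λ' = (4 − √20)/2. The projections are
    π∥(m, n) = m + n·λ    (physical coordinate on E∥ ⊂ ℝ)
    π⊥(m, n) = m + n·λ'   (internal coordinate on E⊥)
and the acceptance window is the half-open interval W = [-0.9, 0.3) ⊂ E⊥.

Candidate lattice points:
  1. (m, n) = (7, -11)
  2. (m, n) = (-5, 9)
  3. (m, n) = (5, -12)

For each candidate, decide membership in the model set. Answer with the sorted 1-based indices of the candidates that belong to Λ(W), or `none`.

Numerically λ ≈ 4.2361 and λ' = −1/λ ≈ -0.2361.
[1] lift (7,-11): star map gives 9.5967; window check -0.9 ≤ 9.5967 < 0.3 is false → out
[2] lift (-5,9): star map gives -7.1246; window check -0.9 ≤ -7.1246 < 0.3 is false → out
[3] lift (5,-12): star map gives 7.8328; window check -0.9 ≤ 7.8328 < 0.3 is false → out

none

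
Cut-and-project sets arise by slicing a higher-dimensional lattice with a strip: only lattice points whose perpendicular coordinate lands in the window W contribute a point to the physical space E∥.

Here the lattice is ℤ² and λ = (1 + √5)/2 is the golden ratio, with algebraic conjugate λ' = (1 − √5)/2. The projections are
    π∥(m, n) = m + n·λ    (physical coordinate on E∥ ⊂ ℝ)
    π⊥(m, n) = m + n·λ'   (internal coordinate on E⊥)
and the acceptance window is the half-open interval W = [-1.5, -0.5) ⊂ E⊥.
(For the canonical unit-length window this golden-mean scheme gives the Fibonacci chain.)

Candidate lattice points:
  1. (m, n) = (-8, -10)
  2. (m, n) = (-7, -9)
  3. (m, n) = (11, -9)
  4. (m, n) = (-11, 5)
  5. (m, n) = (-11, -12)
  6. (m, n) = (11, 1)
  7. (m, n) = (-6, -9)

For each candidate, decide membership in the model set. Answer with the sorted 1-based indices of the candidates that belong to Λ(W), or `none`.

Numerically λ ≈ 1.61803 and λ' = −1/λ ≈ -0.61803.
[1] lift (-8,-10): star map gives -1.81966; window check -1.5 ≤ -1.81966 < -0.5 is false → out
[2] lift (-7,-9): star map gives -1.43769; window check -1.5 ≤ -1.43769 < -0.5 is true → IN Λ
[3] lift (11,-9): star map gives 16.56231; window check -1.5 ≤ 16.56231 < -0.5 is false → out
[4] lift (-11,5): star map gives -14.09017; window check -1.5 ≤ -14.09017 < -0.5 is false → out
[5] lift (-11,-12): star map gives -3.58359; window check -1.5 ≤ -3.58359 < -0.5 is false → out
[6] lift (11,1): star map gives 10.38197; window check -1.5 ≤ 10.38197 < -0.5 is false → out
[7] lift (-6,-9): star map gives -0.43769; window check -1.5 ≤ -0.43769 < -0.5 is false → out

2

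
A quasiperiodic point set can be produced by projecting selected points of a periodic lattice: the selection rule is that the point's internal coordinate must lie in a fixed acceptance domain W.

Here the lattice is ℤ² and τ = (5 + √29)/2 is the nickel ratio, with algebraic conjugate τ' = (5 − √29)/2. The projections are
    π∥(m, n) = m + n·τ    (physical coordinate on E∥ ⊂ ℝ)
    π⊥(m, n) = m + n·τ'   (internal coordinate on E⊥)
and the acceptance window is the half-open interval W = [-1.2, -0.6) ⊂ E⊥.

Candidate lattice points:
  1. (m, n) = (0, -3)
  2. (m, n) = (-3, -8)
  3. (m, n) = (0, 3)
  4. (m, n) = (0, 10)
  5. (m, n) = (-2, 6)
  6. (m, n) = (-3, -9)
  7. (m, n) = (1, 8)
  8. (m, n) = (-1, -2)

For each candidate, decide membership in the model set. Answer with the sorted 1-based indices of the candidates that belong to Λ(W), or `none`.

Numerically τ ≈ 5.19258 and τ' = −1/τ ≈ -0.19258.
[1] lift (0,-3): star map gives 0.57775; window check -1.2 ≤ 0.57775 < -0.6 is false → out
[2] lift (-3,-8): star map gives -1.45934; window check -1.2 ≤ -1.45934 < -0.6 is false → out
[3] lift (0,3): star map gives -0.57775; window check -1.2 ≤ -0.57775 < -0.6 is false → out
[4] lift (0,10): star map gives -1.92582; window check -1.2 ≤ -1.92582 < -0.6 is false → out
[5] lift (-2,6): star map gives -3.15549; window check -1.2 ≤ -3.15549 < -0.6 is false → out
[6] lift (-3,-9): star map gives -1.26676; window check -1.2 ≤ -1.26676 < -0.6 is false → out
[7] lift (1,8): star map gives -0.54066; window check -1.2 ≤ -0.54066 < -0.6 is false → out
[8] lift (-1,-2): star map gives -0.61484; window check -1.2 ≤ -0.61484 < -0.6 is true → IN Λ

8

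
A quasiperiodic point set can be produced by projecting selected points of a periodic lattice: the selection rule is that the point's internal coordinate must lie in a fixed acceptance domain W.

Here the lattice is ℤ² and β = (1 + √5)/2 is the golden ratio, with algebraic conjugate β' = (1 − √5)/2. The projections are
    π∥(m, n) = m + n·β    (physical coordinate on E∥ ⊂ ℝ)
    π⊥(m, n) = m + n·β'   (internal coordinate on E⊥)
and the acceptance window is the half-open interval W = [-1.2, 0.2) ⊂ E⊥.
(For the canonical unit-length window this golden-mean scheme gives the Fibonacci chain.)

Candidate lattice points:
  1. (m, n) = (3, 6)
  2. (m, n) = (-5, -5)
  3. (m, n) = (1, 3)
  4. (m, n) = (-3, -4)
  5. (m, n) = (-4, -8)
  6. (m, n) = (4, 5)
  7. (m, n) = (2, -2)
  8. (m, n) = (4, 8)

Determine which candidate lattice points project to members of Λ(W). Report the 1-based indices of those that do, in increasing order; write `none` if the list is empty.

1, 3, 4, 8

Numerically β ≈ 1.618034 and β' = −1/β ≈ -0.618034.
#1 (3,6): internal coord 3 + (6)·β' = -0.708204; -0.708204 ∈ [-1.2, 0.2) → IN Λ
#2 (-5,-5): internal coord -5 + (-5)·β' = -1.909830; -1.909830 ∉ [-1.2, 0.2) → out
#3 (1,3): internal coord 1 + (3)·β' = -0.854102; -0.854102 ∈ [-1.2, 0.2) → IN Λ
#4 (-3,-4): internal coord -3 + (-4)·β' = -0.527864; -0.527864 ∈ [-1.2, 0.2) → IN Λ
#5 (-4,-8): internal coord -4 + (-8)·β' = +0.944272; +0.944272 ∉ [-1.2, 0.2) → out
#6 (4,5): internal coord 4 + (5)·β' = +0.909830; +0.909830 ∉ [-1.2, 0.2) → out
#7 (2,-2): internal coord 2 + (-2)·β' = +3.236068; +3.236068 ∉ [-1.2, 0.2) → out
#8 (4,8): internal coord 4 + (8)·β' = -0.944272; -0.944272 ∈ [-1.2, 0.2) → IN Λ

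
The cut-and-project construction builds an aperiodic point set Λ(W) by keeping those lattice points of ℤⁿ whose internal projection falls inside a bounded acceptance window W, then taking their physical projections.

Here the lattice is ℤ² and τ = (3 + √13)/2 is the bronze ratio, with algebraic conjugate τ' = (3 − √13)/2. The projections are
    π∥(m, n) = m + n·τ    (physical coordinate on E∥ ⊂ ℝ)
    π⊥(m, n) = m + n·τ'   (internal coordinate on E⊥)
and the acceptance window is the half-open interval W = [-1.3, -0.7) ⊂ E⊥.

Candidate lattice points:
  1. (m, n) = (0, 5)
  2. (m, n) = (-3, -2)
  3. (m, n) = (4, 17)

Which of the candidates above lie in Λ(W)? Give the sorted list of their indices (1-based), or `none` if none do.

3

τ' = (3−√13)/2 ≈ -0.302776.
candidate 1: (m,n)=(0,5) → π∥ = 0+5·τ ≈ 16.513878, π⊥ = 0+5·τ' ≈ -1.513878 ∉ [-1.3, -0.7) ⇒ out
candidate 2: (m,n)=(-3,-2) → π∥ = -3-2·τ ≈ -9.605551, π⊥ = -3-2·τ' ≈ -2.394449 ∉ [-1.3, -0.7) ⇒ out
candidate 3: (m,n)=(4,17) → π∥ = 4+17·τ ≈ 60.147186, π⊥ = 4+17·τ' ≈ -1.147186 ∈ [-1.3, -0.7) ⇒ IN Λ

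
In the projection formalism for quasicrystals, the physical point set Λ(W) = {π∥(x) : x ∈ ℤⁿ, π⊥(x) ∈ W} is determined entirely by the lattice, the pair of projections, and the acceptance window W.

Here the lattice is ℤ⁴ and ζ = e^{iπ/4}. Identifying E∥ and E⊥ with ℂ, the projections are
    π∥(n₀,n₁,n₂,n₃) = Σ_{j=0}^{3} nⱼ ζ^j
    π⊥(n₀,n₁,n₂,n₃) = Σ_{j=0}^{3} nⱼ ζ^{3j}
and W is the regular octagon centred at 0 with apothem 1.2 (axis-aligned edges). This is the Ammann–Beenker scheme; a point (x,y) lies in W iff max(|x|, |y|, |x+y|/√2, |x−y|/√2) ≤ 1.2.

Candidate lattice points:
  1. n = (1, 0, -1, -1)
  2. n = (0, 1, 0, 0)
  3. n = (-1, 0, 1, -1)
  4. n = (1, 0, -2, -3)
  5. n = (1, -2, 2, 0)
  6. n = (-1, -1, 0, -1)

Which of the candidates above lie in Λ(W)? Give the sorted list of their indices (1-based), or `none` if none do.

Internal map: ζ^{3j} for j=0..3 gives (1,0), (−√2/2,√2/2), (0,−1), (√2/2,√2/2).
candidate 1: n = (1, 0, -1, -1) → π⊥ ≈ (+0.29289, +0.29289); max(|x|,|y|,|x±y|/√2) = 0.41421 ≤ 1.2 ⇒ ∈ W
candidate 2: n = (0, 1, 0, 0) → π⊥ ≈ (-0.70711, +0.70711); max(|x|,|y|,|x±y|/√2) = 1.00000 ≤ 1.2 ⇒ ∈ W
candidate 3: n = (-1, 0, 1, -1) → π⊥ ≈ (-1.70711, -1.70711); max(|x|,|y|,|x±y|/√2) = 2.41421 > 1.2 ⇒ ∉ W
candidate 4: n = (1, 0, -2, -3) → π⊥ ≈ (-1.12132, -0.12132); max(|x|,|y|,|x±y|/√2) = 1.12132 ≤ 1.2 ⇒ ∈ W
candidate 5: n = (1, -2, 2, 0) → π⊥ ≈ (+2.41421, -3.41421); max(|x|,|y|,|x±y|/√2) = 4.12132 > 1.2 ⇒ ∉ W
candidate 6: n = (-1, -1, 0, -1) → π⊥ ≈ (-1.00000, -1.41421); max(|x|,|y|,|x±y|/√2) = 1.70711 > 1.2 ⇒ ∉ W

1, 2, 4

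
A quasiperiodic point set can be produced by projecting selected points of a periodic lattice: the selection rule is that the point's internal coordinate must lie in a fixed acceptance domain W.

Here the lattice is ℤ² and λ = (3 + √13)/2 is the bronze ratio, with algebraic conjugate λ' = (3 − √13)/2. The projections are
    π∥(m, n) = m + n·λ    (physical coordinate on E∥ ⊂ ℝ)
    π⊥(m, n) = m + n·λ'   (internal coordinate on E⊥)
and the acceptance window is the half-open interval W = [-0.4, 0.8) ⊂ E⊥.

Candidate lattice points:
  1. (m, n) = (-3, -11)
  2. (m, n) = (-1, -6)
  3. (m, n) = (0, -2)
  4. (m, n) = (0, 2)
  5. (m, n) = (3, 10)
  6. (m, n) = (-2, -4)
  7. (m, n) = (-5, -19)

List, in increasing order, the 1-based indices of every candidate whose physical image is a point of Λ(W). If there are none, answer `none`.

Compute λ' = (3−√13)/2 = -0.30278, so π⊥(m,n) = m -0.30278·n.
[1] lift (-3,-11): star map gives 0.33053; window check -0.4 ≤ 0.33053 < 0.8 is true → IN Λ
[2] lift (-1,-6): star map gives 0.81665; window check -0.4 ≤ 0.81665 < 0.8 is false → out
[3] lift (0,-2): star map gives 0.60555; window check -0.4 ≤ 0.60555 < 0.8 is true → IN Λ
[4] lift (0,2): star map gives -0.60555; window check -0.4 ≤ -0.60555 < 0.8 is false → out
[5] lift (3,10): star map gives -0.02776; window check -0.4 ≤ -0.02776 < 0.8 is true → IN Λ
[6] lift (-2,-4): star map gives -0.78890; window check -0.4 ≤ -0.78890 < 0.8 is false → out
[7] lift (-5,-19): star map gives 0.75274; window check -0.4 ≤ 0.75274 < 0.8 is true → IN Λ

1, 3, 5, 7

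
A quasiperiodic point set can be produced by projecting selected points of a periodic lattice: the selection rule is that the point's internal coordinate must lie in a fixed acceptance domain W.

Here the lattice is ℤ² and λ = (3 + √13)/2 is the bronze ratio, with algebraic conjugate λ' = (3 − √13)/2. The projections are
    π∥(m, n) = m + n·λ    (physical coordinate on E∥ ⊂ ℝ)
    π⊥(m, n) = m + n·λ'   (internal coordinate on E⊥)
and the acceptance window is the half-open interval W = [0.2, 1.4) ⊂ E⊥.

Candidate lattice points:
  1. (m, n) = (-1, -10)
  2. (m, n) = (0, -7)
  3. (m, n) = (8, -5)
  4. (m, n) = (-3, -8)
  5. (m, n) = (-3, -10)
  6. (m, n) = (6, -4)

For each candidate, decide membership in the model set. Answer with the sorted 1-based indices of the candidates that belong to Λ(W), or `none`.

none

Numerically λ ≈ 3.302776 and λ' = −1/λ ≈ -0.302776.
[1] lift (-1,-10): star map gives 2.027756; window check 0.2 ≤ 2.027756 < 1.4 is false → out
[2] lift (0,-7): star map gives 2.119429; window check 0.2 ≤ 2.119429 < 1.4 is false → out
[3] lift (8,-5): star map gives 9.513878; window check 0.2 ≤ 9.513878 < 1.4 is false → out
[4] lift (-3,-8): star map gives -0.577795; window check 0.2 ≤ -0.577795 < 1.4 is false → out
[5] lift (-3,-10): star map gives 0.027756; window check 0.2 ≤ 0.027756 < 1.4 is false → out
[6] lift (6,-4): star map gives 7.211103; window check 0.2 ≤ 7.211103 < 1.4 is false → out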